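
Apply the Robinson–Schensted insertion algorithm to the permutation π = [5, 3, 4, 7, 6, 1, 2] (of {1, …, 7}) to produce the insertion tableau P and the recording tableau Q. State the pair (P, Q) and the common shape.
P = [1, 2, 6] / [3, 4] / [5, 7];  Q = [1, 3, 4] / [2, 5] / [6, 7];  common shape = (3, 2, 2)

Row-insert the values π_1, π_2, … into P one at a time, bumping the leftmost entry strictly greater than the inserted value down to the next row. The recording tableau Q records, in position (i, j), the step at which that cell was added to P.
  Insert 5 (step 1): P = [5];  Q = [1]
  Insert 3 (step 2): P = [3] / [5];  Q = [1] / [2]
  Insert 4 (step 3): P = [3, 4] / [5];  Q = [1, 3] / [2]
  Insert 7 (step 4): P = [3, 4, 7] / [5];  Q = [1, 3, 4] / [2]
  Insert 6 (step 5): P = [3, 4, 6] / [5, 7];  Q = [1, 3, 4] / [2, 5]
  Insert 1 (step 6): P = [1, 4, 6] / [3, 7] / [5];  Q = [1, 3, 4] / [2, 5] / [6]
  Insert 2 (step 7): P = [1, 2, 6] / [3, 4] / [5, 7];  Q = [1, 3, 4] / [2, 5] / [6, 7]
Final shape: (3, 2, 2).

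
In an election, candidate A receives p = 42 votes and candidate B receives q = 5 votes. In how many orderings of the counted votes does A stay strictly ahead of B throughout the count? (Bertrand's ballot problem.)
Strict-lead orderings = 1207569

Total orderings of the 47 votes with 42 for A: C(47, 42) = 1533939. By the Bertrand ballot formula (Cycle Lemma / reflection principle), the number of orderings in which A is strictly ahead of B throughout is (p − q)/(p + q) · C(p + q, p) = (42 − 5)/(42 + 5) · 1533939 = 1207569.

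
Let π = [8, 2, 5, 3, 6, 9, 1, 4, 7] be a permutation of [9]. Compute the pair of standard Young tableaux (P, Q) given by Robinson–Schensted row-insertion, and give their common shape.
P = [1, 3, 4, 7] / [2, 6, 9] / [5] / [8];  Q = [1, 3, 5, 6] / [2, 8, 9] / [4] / [7];  common shape = (4, 3, 1, 1)

Row-insert the values π_1, π_2, … into P one at a time, bumping the leftmost entry strictly greater than the inserted value down to the next row. The recording tableau Q records, in position (i, j), the step at which that cell was added to P.
  Insert 8 (step 1): P = [8];  Q = [1]
  Insert 2 (step 2): P = [2] / [8];  Q = [1] / [2]
  Insert 5 (step 3): P = [2, 5] / [8];  Q = [1, 3] / [2]
  Insert 3 (step 4): P = [2, 3] / [5] / [8];  Q = [1, 3] / [2] / [4]
  Insert 6 (step 5): P = [2, 3, 6] / [5] / [8];  Q = [1, 3, 5] / [2] / [4]
  Insert 9 (step 6): P = [2, 3, 6, 9] / [5] / [8];  Q = [1, 3, 5, 6] / [2] / [4]
  Insert 1 (step 7): P = [1, 3, 6, 9] / [2] / [5] / [8];  Q = [1, 3, 5, 6] / [2] / [4] / [7]
  Insert 4 (step 8): P = [1, 3, 4, 9] / [2, 6] / [5] / [8];  Q = [1, 3, 5, 6] / [2, 8] / [4] / [7]
  Insert 7 (step 9): P = [1, 3, 4, 7] / [2, 6, 9] / [5] / [8];  Q = [1, 3, 5, 6] / [2, 8, 9] / [4] / [7]
Final shape: (4, 3, 1, 1).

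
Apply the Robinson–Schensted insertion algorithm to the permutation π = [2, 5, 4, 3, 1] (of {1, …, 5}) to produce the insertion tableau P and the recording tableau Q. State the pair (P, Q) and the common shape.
P = [1, 3] / [2] / [4] / [5];  Q = [1, 2] / [3] / [4] / [5];  common shape = (2, 1, 1, 1)

Row-insert the values π_1, π_2, … into P one at a time, bumping the leftmost entry strictly greater than the inserted value down to the next row. The recording tableau Q records, in position (i, j), the step at which that cell was added to P.
  Insert 2 (step 1): P = [2];  Q = [1]
  Insert 5 (step 2): P = [2, 5];  Q = [1, 2]
  Insert 4 (step 3): P = [2, 4] / [5];  Q = [1, 2] / [3]
  Insert 3 (step 4): P = [2, 3] / [4] / [5];  Q = [1, 2] / [3] / [4]
  Insert 1 (step 5): P = [1, 3] / [2] / [4] / [5];  Q = [1, 2] / [3] / [4] / [5]
Final shape: (2, 1, 1, 1).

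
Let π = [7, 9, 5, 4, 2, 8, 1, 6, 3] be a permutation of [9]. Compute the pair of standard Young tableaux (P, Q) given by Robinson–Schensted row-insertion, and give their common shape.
P = [1, 3] / [2, 6] / [4, 8] / [5, 9] / [7];  Q = [1, 2] / [3, 6] / [4, 8] / [5, 9] / [7];  common shape = (2, 2, 2, 2, 1)

Row-insert the values π_1, π_2, … into P one at a time, bumping the leftmost entry strictly greater than the inserted value down to the next row. The recording tableau Q records, in position (i, j), the step at which that cell was added to P.
  Insert 7 (step 1): P = [7];  Q = [1]
  Insert 9 (step 2): P = [7, 9];  Q = [1, 2]
  Insert 5 (step 3): P = [5, 9] / [7];  Q = [1, 2] / [3]
  Insert 4 (step 4): P = [4, 9] / [5] / [7];  Q = [1, 2] / [3] / [4]
  Insert 2 (step 5): P = [2, 9] / [4] / [5] / [7];  Q = [1, 2] / [3] / [4] / [5]
  Insert 8 (step 6): P = [2, 8] / [4, 9] / [5] / [7];  Q = [1, 2] / [3, 6] / [4] / [5]
  Insert 1 (step 7): P = [1, 8] / [2, 9] / [4] / [5] / [7];  Q = [1, 2] / [3, 6] / [4] / [5] / [7]
  Insert 6 (step 8): P = [1, 6] / [2, 8] / [4, 9] / [5] / [7];  Q = [1, 2] / [3, 6] / [4, 8] / [5] / [7]
  Insert 3 (step 9): P = [1, 3] / [2, 6] / [4, 8] / [5, 9] / [7];  Q = [1, 2] / [3, 6] / [4, 8] / [5, 9] / [7]
Final shape: (2, 2, 2, 2, 1).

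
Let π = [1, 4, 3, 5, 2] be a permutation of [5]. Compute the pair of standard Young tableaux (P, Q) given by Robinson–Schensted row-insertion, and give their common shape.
P = [1, 2, 5] / [3] / [4];  Q = [1, 2, 4] / [3] / [5];  common shape = (3, 1, 1)

Row-insert the values π_1, π_2, … into P one at a time, bumping the leftmost entry strictly greater than the inserted value down to the next row. The recording tableau Q records, in position (i, j), the step at which that cell was added to P.
  Insert 1 (step 1): P = [1];  Q = [1]
  Insert 4 (step 2): P = [1, 4];  Q = [1, 2]
  Insert 3 (step 3): P = [1, 3] / [4];  Q = [1, 2] / [3]
  Insert 5 (step 4): P = [1, 3, 5] / [4];  Q = [1, 2, 4] / [3]
  Insert 2 (step 5): P = [1, 2, 5] / [3] / [4];  Q = [1, 2, 4] / [3] / [5]
Final shape: (3, 1, 1).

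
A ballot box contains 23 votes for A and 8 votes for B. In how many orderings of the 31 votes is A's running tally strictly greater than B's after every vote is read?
Strict-lead orderings = 3817125

Total orderings of the 31 votes with 23 for A: C(31, 23) = 7888725. By the Bertrand ballot formula (Cycle Lemma / reflection principle), the number of orderings in which A is strictly ahead of B throughout is (p − q)/(p + q) · C(p + q, p) = (23 − 8)/(23 + 8) · 7888725 = 3817125.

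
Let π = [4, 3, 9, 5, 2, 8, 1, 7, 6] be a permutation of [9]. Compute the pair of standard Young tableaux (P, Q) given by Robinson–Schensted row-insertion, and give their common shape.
P = [1, 5, 6] / [2, 7] / [3, 8] / [4, 9];  Q = [1, 3, 6] / [2, 4] / [5, 8] / [7, 9];  common shape = (3, 2, 2, 2)

Row-insert the values π_1, π_2, … into P one at a time, bumping the leftmost entry strictly greater than the inserted value down to the next row. The recording tableau Q records, in position (i, j), the step at which that cell was added to P.
  Insert 4 (step 1): P = [4];  Q = [1]
  Insert 3 (step 2): P = [3] / [4];  Q = [1] / [2]
  Insert 9 (step 3): P = [3, 9] / [4];  Q = [1, 3] / [2]
  Insert 5 (step 4): P = [3, 5] / [4, 9];  Q = [1, 3] / [2, 4]
  Insert 2 (step 5): P = [2, 5] / [3, 9] / [4];  Q = [1, 3] / [2, 4] / [5]
  Insert 8 (step 6): P = [2, 5, 8] / [3, 9] / [4];  Q = [1, 3, 6] / [2, 4] / [5]
  Insert 1 (step 7): P = [1, 5, 8] / [2, 9] / [3] / [4];  Q = [1, 3, 6] / [2, 4] / [5] / [7]
  Insert 7 (step 8): P = [1, 5, 7] / [2, 8] / [3, 9] / [4];  Q = [1, 3, 6] / [2, 4] / [5, 8] / [7]
  Insert 6 (step 9): P = [1, 5, 6] / [2, 7] / [3, 8] / [4, 9];  Q = [1, 3, 6] / [2, 4] / [5, 8] / [7, 9]
Final shape: (3, 2, 2, 2).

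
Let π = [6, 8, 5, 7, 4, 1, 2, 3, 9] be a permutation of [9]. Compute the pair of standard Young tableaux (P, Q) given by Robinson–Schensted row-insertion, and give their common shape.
P = [1, 2, 3, 9] / [4, 7] / [5, 8] / [6];  Q = [1, 2, 8, 9] / [3, 4] / [5, 7] / [6];  common shape = (4, 2, 2, 1)

Row-insert the values π_1, π_2, … into P one at a time, bumping the leftmost entry strictly greater than the inserted value down to the next row. The recording tableau Q records, in position (i, j), the step at which that cell was added to P.
  Insert 6 (step 1): P = [6];  Q = [1]
  Insert 8 (step 2): P = [6, 8];  Q = [1, 2]
  Insert 5 (step 3): P = [5, 8] / [6];  Q = [1, 2] / [3]
  Insert 7 (step 4): P = [5, 7] / [6, 8];  Q = [1, 2] / [3, 4]
  Insert 4 (step 5): P = [4, 7] / [5, 8] / [6];  Q = [1, 2] / [3, 4] / [5]
  Insert 1 (step 6): P = [1, 7] / [4, 8] / [5] / [6];  Q = [1, 2] / [3, 4] / [5] / [6]
  Insert 2 (step 7): P = [1, 2] / [4, 7] / [5, 8] / [6];  Q = [1, 2] / [3, 4] / [5, 7] / [6]
  Insert 3 (step 8): P = [1, 2, 3] / [4, 7] / [5, 8] / [6];  Q = [1, 2, 8] / [3, 4] / [5, 7] / [6]
  Insert 9 (step 9): P = [1, 2, 3, 9] / [4, 7] / [5, 8] / [6];  Q = [1, 2, 8, 9] / [3, 4] / [5, 7] / [6]
Final shape: (4, 2, 2, 1).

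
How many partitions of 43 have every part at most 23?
p(43, parts ≤ 23) = 61174

Use the recurrence p(n, m) = p(n, m−1) + p(n−m, m): either the largest part is < m (count p(n, m−1)) or the largest part is exactly m (remove one copy of m, count p(n−m, m)). With p(0, ·) = 1 this gives p(43, parts ≤ 23) = 61174. (By conjugating Young diagrams, this also counts partitions of 43 into at most 23 parts.)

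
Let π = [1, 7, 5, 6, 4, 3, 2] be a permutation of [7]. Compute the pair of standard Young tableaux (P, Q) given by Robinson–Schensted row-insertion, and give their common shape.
P = [1, 2, 6] / [3] / [4] / [5] / [7];  Q = [1, 2, 4] / [3] / [5] / [6] / [7];  common shape = (3, 1, 1, 1, 1)

Row-insert the values π_1, π_2, … into P one at a time, bumping the leftmost entry strictly greater than the inserted value down to the next row. The recording tableau Q records, in position (i, j), the step at which that cell was added to P.
  Insert 1 (step 1): P = [1];  Q = [1]
  Insert 7 (step 2): P = [1, 7];  Q = [1, 2]
  Insert 5 (step 3): P = [1, 5] / [7];  Q = [1, 2] / [3]
  Insert 6 (step 4): P = [1, 5, 6] / [7];  Q = [1, 2, 4] / [3]
  Insert 4 (step 5): P = [1, 4, 6] / [5] / [7];  Q = [1, 2, 4] / [3] / [5]
  Insert 3 (step 6): P = [1, 3, 6] / [4] / [5] / [7];  Q = [1, 2, 4] / [3] / [5] / [6]
  Insert 2 (step 7): P = [1, 2, 6] / [3] / [4] / [5] / [7];  Q = [1, 2, 4] / [3] / [5] / [6] / [7]
Final shape: (3, 1, 1, 1, 1).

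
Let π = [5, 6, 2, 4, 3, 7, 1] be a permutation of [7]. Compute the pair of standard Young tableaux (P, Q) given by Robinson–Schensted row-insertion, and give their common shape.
P = [1, 3, 7] / [2, 6] / [4] / [5];  Q = [1, 2, 6] / [3, 4] / [5] / [7];  common shape = (3, 2, 1, 1)

Row-insert the values π_1, π_2, … into P one at a time, bumping the leftmost entry strictly greater than the inserted value down to the next row. The recording tableau Q records, in position (i, j), the step at which that cell was added to P.
  Insert 5 (step 1): P = [5];  Q = [1]
  Insert 6 (step 2): P = [5, 6];  Q = [1, 2]
  Insert 2 (step 3): P = [2, 6] / [5];  Q = [1, 2] / [3]
  Insert 4 (step 4): P = [2, 4] / [5, 6];  Q = [1, 2] / [3, 4]
  Insert 3 (step 5): P = [2, 3] / [4, 6] / [5];  Q = [1, 2] / [3, 4] / [5]
  Insert 7 (step 6): P = [2, 3, 7] / [4, 6] / [5];  Q = [1, 2, 6] / [3, 4] / [5]
  Insert 1 (step 7): P = [1, 3, 7] / [2, 6] / [4] / [5];  Q = [1, 2, 6] / [3, 4] / [5] / [7]
Final shape: (3, 2, 1, 1).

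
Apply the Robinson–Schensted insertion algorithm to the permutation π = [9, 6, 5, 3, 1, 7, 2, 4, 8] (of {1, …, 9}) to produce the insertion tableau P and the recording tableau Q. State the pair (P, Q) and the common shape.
P = [1, 2, 4, 8] / [3, 7] / [5] / [6] / [9];  Q = [1, 6, 8, 9] / [2, 7] / [3] / [4] / [5];  common shape = (4, 2, 1, 1, 1)

Row-insert the values π_1, π_2, … into P one at a time, bumping the leftmost entry strictly greater than the inserted value down to the next row. The recording tableau Q records, in position (i, j), the step at which that cell was added to P.
  Insert 9 (step 1): P = [9];  Q = [1]
  Insert 6 (step 2): P = [6] / [9];  Q = [1] / [2]
  Insert 5 (step 3): P = [5] / [6] / [9];  Q = [1] / [2] / [3]
  Insert 3 (step 4): P = [3] / [5] / [6] / [9];  Q = [1] / [2] / [3] / [4]
  Insert 1 (step 5): P = [1] / [3] / [5] / [6] / [9];  Q = [1] / [2] / [3] / [4] / [5]
  Insert 7 (step 6): P = [1, 7] / [3] / [5] / [6] / [9];  Q = [1, 6] / [2] / [3] / [4] / [5]
  Insert 2 (step 7): P = [1, 2] / [3, 7] / [5] / [6] / [9];  Q = [1, 6] / [2, 7] / [3] / [4] / [5]
  Insert 4 (step 8): P = [1, 2, 4] / [3, 7] / [5] / [6] / [9];  Q = [1, 6, 8] / [2, 7] / [3] / [4] / [5]
  Insert 8 (step 9): P = [1, 2, 4, 8] / [3, 7] / [5] / [6] / [9];  Q = [1, 6, 8, 9] / [2, 7] / [3] / [4] / [5]
Final shape: (4, 2, 1, 1, 1).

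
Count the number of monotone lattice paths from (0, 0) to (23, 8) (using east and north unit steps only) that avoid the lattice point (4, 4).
Number of paths = 7268875

Total paths from (0, 0) to (23, 8): C(31, 23) = 7888725. Paths through (4, 4): (paths (0, 0) → (4, 4)) × (paths (4, 4) → (23, 8)) = C(8, 4) · C(23, 19) = 70 · 8855 = 619850. Avoidance count = 7888725 − 619850 = 7268875.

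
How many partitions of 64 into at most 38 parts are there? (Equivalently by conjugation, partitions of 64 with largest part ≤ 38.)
p(64, parts ≤ 38) = 1732334

Use the recurrence p(n, m) = p(n, m−1) + p(n−m, m): either the largest part is < m (count p(n, m−1)) or the largest part is exactly m (remove one copy of m, count p(n−m, m)). With p(0, ·) = 1 this gives p(64, parts ≤ 38) = 1732334. (By conjugating Young diagrams, this also counts partitions of 64 into at most 38 parts.)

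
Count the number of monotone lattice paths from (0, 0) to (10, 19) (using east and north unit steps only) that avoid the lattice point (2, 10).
Number of paths = 18425550

Total paths from (0, 0) to (10, 19): C(29, 10) = 20030010. Paths through (2, 10): (paths (0, 0) → (2, 10)) × (paths (2, 10) → (10, 19)) = C(12, 2) · C(17, 8) = 66 · 24310 = 1604460. Avoidance count = 20030010 − 1604460 = 18425550.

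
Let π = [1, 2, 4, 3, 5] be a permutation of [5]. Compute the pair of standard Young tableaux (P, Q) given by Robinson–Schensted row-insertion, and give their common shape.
P = [1, 2, 3, 5] / [4];  Q = [1, 2, 3, 5] / [4];  common shape = (4, 1)

Row-insert the values π_1, π_2, … into P one at a time, bumping the leftmost entry strictly greater than the inserted value down to the next row. The recording tableau Q records, in position (i, j), the step at which that cell was added to P.
  Insert 1 (step 1): P = [1];  Q = [1]
  Insert 2 (step 2): P = [1, 2];  Q = [1, 2]
  Insert 4 (step 3): P = [1, 2, 4];  Q = [1, 2, 3]
  Insert 3 (step 4): P = [1, 2, 3] / [4];  Q = [1, 2, 3] / [4]
  Insert 5 (step 5): P = [1, 2, 3, 5] / [4];  Q = [1, 2, 3, 5] / [4]
Final shape: (4, 1).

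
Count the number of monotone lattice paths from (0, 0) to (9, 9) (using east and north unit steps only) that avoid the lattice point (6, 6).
Number of paths = 30140

Total paths from (0, 0) to (9, 9): C(18, 9) = 48620. Paths through (6, 6): (paths (0, 0) → (6, 6)) × (paths (6, 6) → (9, 9)) = C(12, 6) · C(6, 3) = 924 · 20 = 18480. Avoidance count = 48620 − 18480 = 30140.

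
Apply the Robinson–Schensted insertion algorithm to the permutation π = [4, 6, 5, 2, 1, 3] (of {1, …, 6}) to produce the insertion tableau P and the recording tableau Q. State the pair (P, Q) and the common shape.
P = [1, 3] / [2, 5] / [4] / [6];  Q = [1, 2] / [3, 6] / [4] / [5];  common shape = (2, 2, 1, 1)

Row-insert the values π_1, π_2, … into P one at a time, bumping the leftmost entry strictly greater than the inserted value down to the next row. The recording tableau Q records, in position (i, j), the step at which that cell was added to P.
  Insert 4 (step 1): P = [4];  Q = [1]
  Insert 6 (step 2): P = [4, 6];  Q = [1, 2]
  Insert 5 (step 3): P = [4, 5] / [6];  Q = [1, 2] / [3]
  Insert 2 (step 4): P = [2, 5] / [4] / [6];  Q = [1, 2] / [3] / [4]
  Insert 1 (step 5): P = [1, 5] / [2] / [4] / [6];  Q = [1, 2] / [3] / [4] / [5]
  Insert 3 (step 6): P = [1, 3] / [2, 5] / [4] / [6];  Q = [1, 2] / [3, 6] / [4] / [5]
Final shape: (2, 2, 1, 1).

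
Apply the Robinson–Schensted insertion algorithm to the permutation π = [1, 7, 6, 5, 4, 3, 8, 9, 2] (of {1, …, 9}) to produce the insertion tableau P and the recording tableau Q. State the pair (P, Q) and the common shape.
P = [1, 2, 8, 9] / [3] / [4] / [5] / [6] / [7];  Q = [1, 2, 7, 8] / [3] / [4] / [5] / [6] / [9];  common shape = (4, 1, 1, 1, 1, 1)

Row-insert the values π_1, π_2, … into P one at a time, bumping the leftmost entry strictly greater than the inserted value down to the next row. The recording tableau Q records, in position (i, j), the step at which that cell was added to P.
  Insert 1 (step 1): P = [1];  Q = [1]
  Insert 7 (step 2): P = [1, 7];  Q = [1, 2]
  Insert 6 (step 3): P = [1, 6] / [7];  Q = [1, 2] / [3]
  Insert 5 (step 4): P = [1, 5] / [6] / [7];  Q = [1, 2] / [3] / [4]
  Insert 4 (step 5): P = [1, 4] / [5] / [6] / [7];  Q = [1, 2] / [3] / [4] / [5]
  Insert 3 (step 6): P = [1, 3] / [4] / [5] / [6] / [7];  Q = [1, 2] / [3] / [4] / [5] / [6]
  Insert 8 (step 7): P = [1, 3, 8] / [4] / [5] / [6] / [7];  Q = [1, 2, 7] / [3] / [4] / [5] / [6]
  Insert 9 (step 8): P = [1, 3, 8, 9] / [4] / [5] / [6] / [7];  Q = [1, 2, 7, 8] / [3] / [4] / [5] / [6]
  Insert 2 (step 9): P = [1, 2, 8, 9] / [3] / [4] / [5] / [6] / [7];  Q = [1, 2, 7, 8] / [3] / [4] / [5] / [6] / [9]
Final shape: (4, 1, 1, 1, 1, 1).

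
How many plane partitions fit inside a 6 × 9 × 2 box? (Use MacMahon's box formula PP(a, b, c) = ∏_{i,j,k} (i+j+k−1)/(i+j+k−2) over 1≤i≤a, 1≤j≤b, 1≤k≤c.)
PP(6, 9, 2) = 5725720

Evaluate the triple product over i = 1..6, j = 1..9, k = 1..2. The factors are (2/1) · (3/2) · (3/2) · (4/3) · (4/3) · (5/4) · (5/4) · (6/5) · … (108 factors total). The numerators and denominators telescope so the product is an integer; carrying out the multiplication exactly gives PP(6, 9, 2) = 5725720.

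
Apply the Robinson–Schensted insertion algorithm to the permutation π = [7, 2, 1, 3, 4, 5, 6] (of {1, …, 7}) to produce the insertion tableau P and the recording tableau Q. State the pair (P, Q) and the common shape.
P = [1, 3, 4, 5, 6] / [2] / [7];  Q = [1, 4, 5, 6, 7] / [2] / [3];  common shape = (5, 1, 1)

Row-insert the values π_1, π_2, … into P one at a time, bumping the leftmost entry strictly greater than the inserted value down to the next row. The recording tableau Q records, in position (i, j), the step at which that cell was added to P.
  Insert 7 (step 1): P = [7];  Q = [1]
  Insert 2 (step 2): P = [2] / [7];  Q = [1] / [2]
  Insert 1 (step 3): P = [1] / [2] / [7];  Q = [1] / [2] / [3]
  Insert 3 (step 4): P = [1, 3] / [2] / [7];  Q = [1, 4] / [2] / [3]
  Insert 4 (step 5): P = [1, 3, 4] / [2] / [7];  Q = [1, 4, 5] / [2] / [3]
  Insert 5 (step 6): P = [1, 3, 4, 5] / [2] / [7];  Q = [1, 4, 5, 6] / [2] / [3]
  Insert 6 (step 7): P = [1, 3, 4, 5, 6] / [2] / [7];  Q = [1, 4, 5, 6, 7] / [2] / [3]
Final shape: (5, 1, 1).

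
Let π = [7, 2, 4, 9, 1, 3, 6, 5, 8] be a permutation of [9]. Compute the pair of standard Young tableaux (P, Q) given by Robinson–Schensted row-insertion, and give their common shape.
P = [1, 3, 5, 8] / [2, 4, 6] / [7, 9];  Q = [1, 3, 4, 9] / [2, 6, 7] / [5, 8];  common shape = (4, 3, 2)

Row-insert the values π_1, π_2, … into P one at a time, bumping the leftmost entry strictly greater than the inserted value down to the next row. The recording tableau Q records, in position (i, j), the step at which that cell was added to P.
  Insert 7 (step 1): P = [7];  Q = [1]
  Insert 2 (step 2): P = [2] / [7];  Q = [1] / [2]
  Insert 4 (step 3): P = [2, 4] / [7];  Q = [1, 3] / [2]
  Insert 9 (step 4): P = [2, 4, 9] / [7];  Q = [1, 3, 4] / [2]
  Insert 1 (step 5): P = [1, 4, 9] / [2] / [7];  Q = [1, 3, 4] / [2] / [5]
  Insert 3 (step 6): P = [1, 3, 9] / [2, 4] / [7];  Q = [1, 3, 4] / [2, 6] / [5]
  Insert 6 (step 7): P = [1, 3, 6] / [2, 4, 9] / [7];  Q = [1, 3, 4] / [2, 6, 7] / [5]
  Insert 5 (step 8): P = [1, 3, 5] / [2, 4, 6] / [7, 9];  Q = [1, 3, 4] / [2, 6, 7] / [5, 8]
  Insert 8 (step 9): P = [1, 3, 5, 8] / [2, 4, 6] / [7, 9];  Q = [1, 3, 4, 9] / [2, 6, 7] / [5, 8]
Final shape: (4, 3, 2).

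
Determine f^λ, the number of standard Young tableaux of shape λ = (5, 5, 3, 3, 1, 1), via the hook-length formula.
# SYT of shape (5, 5, 3, 3, 1, 1) = 6534528

Hook-length formula: f^λ = n! / Π hook(c), product over all cells c of the Young diagram. For λ = (5, 5, 3, 3, 1, 1), n = 18 boxes. Hook lengths by row (left-to-right, top-to-bottom): [10, 7, 6, 3, 2]; [9, 6, 5, 2, 1]; [6, 3, 2]; [5, 2, 1]; [2]; [1]. Product of hooks = 979776000. So f^λ = 18! / 979776000 = 6402373705728000 / 979776000 = 6534528.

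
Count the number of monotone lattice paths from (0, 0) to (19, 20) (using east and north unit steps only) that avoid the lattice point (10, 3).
Number of paths = 68029643110

Total paths from (0, 0) to (19, 20): C(39, 19) = 68923264410. Paths through (10, 3): (paths (0, 0) → (10, 3)) × (paths (10, 3) → (19, 20)) = C(13, 10) · C(26, 9) = 286 · 3124550 = 893621300. Avoidance count = 68923264410 − 893621300 = 68029643110.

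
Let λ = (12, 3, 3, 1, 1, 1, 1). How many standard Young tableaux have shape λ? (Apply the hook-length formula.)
# SYT of shape (12, 3, 3, 1, 1, 1, 1) = 68395250

Hook-length formula: f^λ = n! / Π hook(c), product over all cells c of the Young diagram. For λ = (12, 3, 3, 1, 1, 1, 1), n = 22 boxes. Hook lengths by row (left-to-right, top-to-bottom): [18, 13, 12, 9, 8, 7, 6, 5, 4, 3, 2, 1]; [8, 3, 2]; [7, 2, 1]; [4]; [3]; [2]; [1]. Product of hooks = 16433900421120. So f^λ = 22! / 16433900421120 = 1124000727777607680000 / 16433900421120 = 68395250.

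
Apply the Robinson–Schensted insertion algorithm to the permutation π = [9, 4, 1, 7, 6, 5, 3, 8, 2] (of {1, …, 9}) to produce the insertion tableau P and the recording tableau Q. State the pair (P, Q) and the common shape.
P = [1, 2, 8] / [3, 5] / [4] / [6] / [7] / [9];  Q = [1, 4, 8] / [2, 5] / [3] / [6] / [7] / [9];  common shape = (3, 2, 1, 1, 1, 1)

Row-insert the values π_1, π_2, … into P one at a time, bumping the leftmost entry strictly greater than the inserted value down to the next row. The recording tableau Q records, in position (i, j), the step at which that cell was added to P.
  Insert 9 (step 1): P = [9];  Q = [1]
  Insert 4 (step 2): P = [4] / [9];  Q = [1] / [2]
  Insert 1 (step 3): P = [1] / [4] / [9];  Q = [1] / [2] / [3]
  Insert 7 (step 4): P = [1, 7] / [4] / [9];  Q = [1, 4] / [2] / [3]
  Insert 6 (step 5): P = [1, 6] / [4, 7] / [9];  Q = [1, 4] / [2, 5] / [3]
  Insert 5 (step 6): P = [1, 5] / [4, 6] / [7] / [9];  Q = [1, 4] / [2, 5] / [3] / [6]
  Insert 3 (step 7): P = [1, 3] / [4, 5] / [6] / [7] / [9];  Q = [1, 4] / [2, 5] / [3] / [6] / [7]
  Insert 8 (step 8): P = [1, 3, 8] / [4, 5] / [6] / [7] / [9];  Q = [1, 4, 8] / [2, 5] / [3] / [6] / [7]
  Insert 2 (step 9): P = [1, 2, 8] / [3, 5] / [4] / [6] / [7] / [9];  Q = [1, 4, 8] / [2, 5] / [3] / [6] / [7] / [9]
Final shape: (3, 2, 1, 1, 1, 1).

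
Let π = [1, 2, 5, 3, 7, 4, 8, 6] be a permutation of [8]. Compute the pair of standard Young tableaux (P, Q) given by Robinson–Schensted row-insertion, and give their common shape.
P = [1, 2, 3, 4, 6] / [5, 7, 8];  Q = [1, 2, 3, 5, 7] / [4, 6, 8];  common shape = (5, 3)

Row-insert the values π_1, π_2, … into P one at a time, bumping the leftmost entry strictly greater than the inserted value down to the next row. The recording tableau Q records, in position (i, j), the step at which that cell was added to P.
  Insert 1 (step 1): P = [1];  Q = [1]
  Insert 2 (step 2): P = [1, 2];  Q = [1, 2]
  Insert 5 (step 3): P = [1, 2, 5];  Q = [1, 2, 3]
  Insert 3 (step 4): P = [1, 2, 3] / [5];  Q = [1, 2, 3] / [4]
  Insert 7 (step 5): P = [1, 2, 3, 7] / [5];  Q = [1, 2, 3, 5] / [4]
  Insert 4 (step 6): P = [1, 2, 3, 4] / [5, 7];  Q = [1, 2, 3, 5] / [4, 6]
  Insert 8 (step 7): P = [1, 2, 3, 4, 8] / [5, 7];  Q = [1, 2, 3, 5, 7] / [4, 6]
  Insert 6 (step 8): P = [1, 2, 3, 4, 6] / [5, 7, 8];  Q = [1, 2, 3, 5, 7] / [4, 6, 8]
Final shape: (5, 3).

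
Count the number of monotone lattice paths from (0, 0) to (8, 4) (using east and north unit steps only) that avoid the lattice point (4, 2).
Number of paths = 270

Total paths from (0, 0) to (8, 4): C(12, 8) = 495. Paths through (4, 2): (paths (0, 0) → (4, 2)) × (paths (4, 2) → (8, 4)) = C(6, 4) · C(6, 4) = 15 · 15 = 225. Avoidance count = 495 − 225 = 270.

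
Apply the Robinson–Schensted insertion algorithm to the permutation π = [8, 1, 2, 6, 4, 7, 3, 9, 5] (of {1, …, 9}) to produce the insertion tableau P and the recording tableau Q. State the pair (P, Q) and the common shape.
P = [1, 2, 3, 5, 9] / [4, 7] / [6] / [8];  Q = [1, 3, 4, 6, 8] / [2, 9] / [5] / [7];  common shape = (5, 2, 1, 1)

Row-insert the values π_1, π_2, … into P one at a time, bumping the leftmost entry strictly greater than the inserted value down to the next row. The recording tableau Q records, in position (i, j), the step at which that cell was added to P.
  Insert 8 (step 1): P = [8];  Q = [1]
  Insert 1 (step 2): P = [1] / [8];  Q = [1] / [2]
  Insert 2 (step 3): P = [1, 2] / [8];  Q = [1, 3] / [2]
  Insert 6 (step 4): P = [1, 2, 6] / [8];  Q = [1, 3, 4] / [2]
  Insert 4 (step 5): P = [1, 2, 4] / [6] / [8];  Q = [1, 3, 4] / [2] / [5]
  Insert 7 (step 6): P = [1, 2, 4, 7] / [6] / [8];  Q = [1, 3, 4, 6] / [2] / [5]
  Insert 3 (step 7): P = [1, 2, 3, 7] / [4] / [6] / [8];  Q = [1, 3, 4, 6] / [2] / [5] / [7]
  Insert 9 (step 8): P = [1, 2, 3, 7, 9] / [4] / [6] / [8];  Q = [1, 3, 4, 6, 8] / [2] / [5] / [7]
  Insert 5 (step 9): P = [1, 2, 3, 5, 9] / [4, 7] / [6] / [8];  Q = [1, 3, 4, 6, 8] / [2, 9] / [5] / [7]
Final shape: (5, 2, 1, 1).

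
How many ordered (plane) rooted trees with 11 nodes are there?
C_10 = 16796

These ordered rooted trees are counted by the Catalan number C_n = (1/(n + 1)) · C(2n, n). For n = 10: C_10 = (1/11) · C(20, 10) = 184756/11 = 16796.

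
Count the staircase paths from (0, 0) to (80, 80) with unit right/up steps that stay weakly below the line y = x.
C_80 = 1136359577947336271931632877004667456667613940

These NE paths below the diagonal are counted by the Catalan number C_n = (1/(n + 1)) · C(2n, n). For n = 80: C_80 = (1/81) · C(160, 80) = 92045125813734238026462263037378063990076729140/81 = 1136359577947336271931632877004667456667613940.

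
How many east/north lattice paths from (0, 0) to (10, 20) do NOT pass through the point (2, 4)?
Number of paths = 19012950

Total paths from (0, 0) to (10, 20): C(30, 10) = 30045015. Paths through (2, 4): (paths (0, 0) → (2, 4)) × (paths (2, 4) → (10, 20)) = C(6, 2) · C(24, 8) = 15 · 735471 = 11032065. Avoidance count = 30045015 − 11032065 = 19012950.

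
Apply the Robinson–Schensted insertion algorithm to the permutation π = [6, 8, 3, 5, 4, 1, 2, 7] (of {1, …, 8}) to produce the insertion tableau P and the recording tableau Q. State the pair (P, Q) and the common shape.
P = [1, 2, 7] / [3, 4] / [5, 8] / [6];  Q = [1, 2, 8] / [3, 4] / [5, 7] / [6];  common shape = (3, 2, 2, 1)

Row-insert the values π_1, π_2, … into P one at a time, bumping the leftmost entry strictly greater than the inserted value down to the next row. The recording tableau Q records, in position (i, j), the step at which that cell was added to P.
  Insert 6 (step 1): P = [6];  Q = [1]
  Insert 8 (step 2): P = [6, 8];  Q = [1, 2]
  Insert 3 (step 3): P = [3, 8] / [6];  Q = [1, 2] / [3]
  Insert 5 (step 4): P = [3, 5] / [6, 8];  Q = [1, 2] / [3, 4]
  Insert 4 (step 5): P = [3, 4] / [5, 8] / [6];  Q = [1, 2] / [3, 4] / [5]
  Insert 1 (step 6): P = [1, 4] / [3, 8] / [5] / [6];  Q = [1, 2] / [3, 4] / [5] / [6]
  Insert 2 (step 7): P = [1, 2] / [3, 4] / [5, 8] / [6];  Q = [1, 2] / [3, 4] / [5, 7] / [6]
  Insert 7 (step 8): P = [1, 2, 7] / [3, 4] / [5, 8] / [6];  Q = [1, 2, 8] / [3, 4] / [5, 7] / [6]
Final shape: (3, 2, 2, 1).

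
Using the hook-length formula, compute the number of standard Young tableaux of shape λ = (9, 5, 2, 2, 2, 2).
# SYT of shape (9, 5, 2, 2, 2, 2) = 615557250

Hook-length formula: f^λ = n! / Π hook(c), product over all cells c of the Young diagram. For λ = (9, 5, 2, 2, 2, 2), n = 22 boxes. Hook lengths by row (left-to-right, top-to-bottom): [14, 13, 8, 7, 6, 4, 3, 2, 1]; [9, 8, 3, 2, 1]; [5, 4]; [4, 3]; [3, 2]; [2, 1]. Product of hooks = 1825988935680. So f^λ = 22! / 1825988935680 = 1124000727777607680000 / 1825988935680 = 615557250.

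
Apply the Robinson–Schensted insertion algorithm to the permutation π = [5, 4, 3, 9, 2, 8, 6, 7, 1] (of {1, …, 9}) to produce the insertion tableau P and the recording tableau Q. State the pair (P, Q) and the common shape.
P = [1, 6, 7] / [2, 8] / [3, 9] / [4] / [5];  Q = [1, 4, 8] / [2, 6] / [3, 7] / [5] / [9];  common shape = (3, 2, 2, 1, 1)

Row-insert the values π_1, π_2, … into P one at a time, bumping the leftmost entry strictly greater than the inserted value down to the next row. The recording tableau Q records, in position (i, j), the step at which that cell was added to P.
  Insert 5 (step 1): P = [5];  Q = [1]
  Insert 4 (step 2): P = [4] / [5];  Q = [1] / [2]
  Insert 3 (step 3): P = [3] / [4] / [5];  Q = [1] / [2] / [3]
  Insert 9 (step 4): P = [3, 9] / [4] / [5];  Q = [1, 4] / [2] / [3]
  Insert 2 (step 5): P = [2, 9] / [3] / [4] / [5];  Q = [1, 4] / [2] / [3] / [5]
  Insert 8 (step 6): P = [2, 8] / [3, 9] / [4] / [5];  Q = [1, 4] / [2, 6] / [3] / [5]
  Insert 6 (step 7): P = [2, 6] / [3, 8] / [4, 9] / [5];  Q = [1, 4] / [2, 6] / [3, 7] / [5]
  Insert 7 (step 8): P = [2, 6, 7] / [3, 8] / [4, 9] / [5];  Q = [1, 4, 8] / [2, 6] / [3, 7] / [5]
  Insert 1 (step 9): P = [1, 6, 7] / [2, 8] / [3, 9] / [4] / [5];  Q = [1, 4, 8] / [2, 6] / [3, 7] / [5] / [9]
Final shape: (3, 2, 2, 1, 1).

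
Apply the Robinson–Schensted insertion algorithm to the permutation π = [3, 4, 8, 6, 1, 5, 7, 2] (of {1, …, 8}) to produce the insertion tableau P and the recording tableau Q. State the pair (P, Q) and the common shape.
P = [1, 2, 5, 7] / [3, 4] / [6] / [8];  Q = [1, 2, 3, 7] / [4, 6] / [5] / [8];  common shape = (4, 2, 1, 1)

Row-insert the values π_1, π_2, … into P one at a time, bumping the leftmost entry strictly greater than the inserted value down to the next row. The recording tableau Q records, in position (i, j), the step at which that cell was added to P.
  Insert 3 (step 1): P = [3];  Q = [1]
  Insert 4 (step 2): P = [3, 4];  Q = [1, 2]
  Insert 8 (step 3): P = [3, 4, 8];  Q = [1, 2, 3]
  Insert 6 (step 4): P = [3, 4, 6] / [8];  Q = [1, 2, 3] / [4]
  Insert 1 (step 5): P = [1, 4, 6] / [3] / [8];  Q = [1, 2, 3] / [4] / [5]
  Insert 5 (step 6): P = [1, 4, 5] / [3, 6] / [8];  Q = [1, 2, 3] / [4, 6] / [5]
  Insert 7 (step 7): P = [1, 4, 5, 7] / [3, 6] / [8];  Q = [1, 2, 3, 7] / [4, 6] / [5]
  Insert 2 (step 8): P = [1, 2, 5, 7] / [3, 4] / [6] / [8];  Q = [1, 2, 3, 7] / [4, 6] / [5] / [8]
Final shape: (4, 2, 1, 1).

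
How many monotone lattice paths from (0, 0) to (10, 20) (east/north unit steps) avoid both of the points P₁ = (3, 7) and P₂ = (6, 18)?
Number of paths = 19378875

Inclusion–exclusion. Total paths: C(30, 10) = 30045015. Through P₁: C(10, 3)·C(20, 7) = 9302400. Through P₂: C(24, 6)·C(6, 4) = 2018940. Since P₁ is strictly southwest of P₂, a monotone path through both must visit P₁ then P₂; paths through both = C(10, 3)·C(14, 3)·C(6, 4) = 655200. Avoid both = 30045015 − 9302400 − 2018940 + 655200 = 19378875.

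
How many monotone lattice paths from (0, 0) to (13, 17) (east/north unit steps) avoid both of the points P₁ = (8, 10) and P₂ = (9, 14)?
Number of paths = 64159514

Inclusion–exclusion. Total paths: C(30, 13) = 119759850. Through P₁: C(18, 8)·C(12, 5) = 34656336. Through P₂: C(23, 9)·C(7, 4) = 28601650. Since P₁ is strictly southwest of P₂, a monotone path through both must visit P₁ then P₂; paths through both = C(18, 8)·C(5, 1)·C(7, 4) = 7657650. Avoid both = 119759850 − 34656336 − 28601650 + 7657650 = 64159514.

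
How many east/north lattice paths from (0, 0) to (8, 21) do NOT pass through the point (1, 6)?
Number of paths = 3098337

Total paths from (0, 0) to (8, 21): C(29, 8) = 4292145. Paths through (1, 6): (paths (0, 0) → (1, 6)) × (paths (1, 6) → (8, 21)) = C(7, 1) · C(22, 7) = 7 · 170544 = 1193808. Avoidance count = 4292145 − 1193808 = 3098337.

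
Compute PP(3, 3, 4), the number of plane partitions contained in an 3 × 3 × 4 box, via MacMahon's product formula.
PP(3, 3, 4) = 4116

Evaluate the triple product over i = 1..3, j = 1..3, k = 1..4. The factors are (2/1) · (3/2) · (4/3) · (5/4) · (3/2) · (4/3) · (5/4) · (6/5) · … (36 factors total). The numerators and denominators telescope so the product is an integer; carrying out the multiplication exactly gives PP(3, 3, 4) = 4116.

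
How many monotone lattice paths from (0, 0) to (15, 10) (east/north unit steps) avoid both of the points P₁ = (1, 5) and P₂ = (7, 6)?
Number of paths = 2370362

Inclusion–exclusion. Total paths: C(25, 15) = 3268760. Through P₁: C(6, 1)·C(19, 14) = 69768. Through P₂: C(13, 7)·C(12, 8) = 849420. Since P₁ is strictly southwest of P₂, a monotone path through both must visit P₁ then P₂; paths through both = C(6, 1)·C(7, 6)·C(12, 8) = 20790. Avoid both = 3268760 − 69768 − 849420 + 20790 = 2370362.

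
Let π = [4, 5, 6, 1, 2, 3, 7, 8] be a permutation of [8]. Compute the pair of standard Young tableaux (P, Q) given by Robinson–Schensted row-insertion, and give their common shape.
P = [1, 2, 3, 7, 8] / [4, 5, 6];  Q = [1, 2, 3, 7, 8] / [4, 5, 6];  common shape = (5, 3)

Row-insert the values π_1, π_2, … into P one at a time, bumping the leftmost entry strictly greater than the inserted value down to the next row. The recording tableau Q records, in position (i, j), the step at which that cell was added to P.
  Insert 4 (step 1): P = [4];  Q = [1]
  Insert 5 (step 2): P = [4, 5];  Q = [1, 2]
  Insert 6 (step 3): P = [4, 5, 6];  Q = [1, 2, 3]
  Insert 1 (step 4): P = [1, 5, 6] / [4];  Q = [1, 2, 3] / [4]
  Insert 2 (step 5): P = [1, 2, 6] / [4, 5];  Q = [1, 2, 3] / [4, 5]
  Insert 3 (step 6): P = [1, 2, 3] / [4, 5, 6];  Q = [1, 2, 3] / [4, 5, 6]
  Insert 7 (step 7): P = [1, 2, 3, 7] / [4, 5, 6];  Q = [1, 2, 3, 7] / [4, 5, 6]
  Insert 8 (step 8): P = [1, 2, 3, 7, 8] / [4, 5, 6];  Q = [1, 2, 3, 7, 8] / [4, 5, 6]
Final shape: (5, 3).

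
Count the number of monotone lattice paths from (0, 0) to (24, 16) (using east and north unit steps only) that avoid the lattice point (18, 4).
Number of paths = 62716305990

Total paths from (0, 0) to (24, 16): C(40, 24) = 62852101650. Paths through (18, 4): (paths (0, 0) → (18, 4)) × (paths (18, 4) → (24, 16)) = C(22, 18) · C(18, 6) = 7315 · 18564 = 135795660. Avoidance count = 62852101650 − 135795660 = 62716305990.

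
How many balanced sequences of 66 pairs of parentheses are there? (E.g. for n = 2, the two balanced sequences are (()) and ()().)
C_66 = 5632681584560312734993915705849145100

These balanced parentheses are counted by the Catalan number C_n = (1/(n + 1)) · C(2n, n). For n = 66: C_66 = (1/67) · C(132, 66) = 377389666165540953244592352291892721700/67 = 5632681584560312734993915705849145100.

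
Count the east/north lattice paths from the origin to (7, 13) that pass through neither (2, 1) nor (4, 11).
Number of paths = 47286

Inclusion–exclusion. Total paths: C(20, 7) = 77520. Through P₁: C(3, 2)·C(17, 5) = 18564. Through P₂: C(15, 4)·C(5, 3) = 13650. Since P₁ is strictly southwest of P₂, a monotone path through both must visit P₁ then P₂; paths through both = C(3, 2)·C(12, 2)·C(5, 3) = 1980. Avoid both = 77520 − 18564 − 13650 + 1980 = 47286.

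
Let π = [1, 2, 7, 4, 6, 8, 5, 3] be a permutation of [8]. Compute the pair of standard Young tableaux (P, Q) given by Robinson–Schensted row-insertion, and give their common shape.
P = [1, 2, 3, 5, 8] / [4] / [6] / [7];  Q = [1, 2, 3, 5, 6] / [4] / [7] / [8];  common shape = (5, 1, 1, 1)

Row-insert the values π_1, π_2, … into P one at a time, bumping the leftmost entry strictly greater than the inserted value down to the next row. The recording tableau Q records, in position (i, j), the step at which that cell was added to P.
  Insert 1 (step 1): P = [1];  Q = [1]
  Insert 2 (step 2): P = [1, 2];  Q = [1, 2]
  Insert 7 (step 3): P = [1, 2, 7];  Q = [1, 2, 3]
  Insert 4 (step 4): P = [1, 2, 4] / [7];  Q = [1, 2, 3] / [4]
  Insert 6 (step 5): P = [1, 2, 4, 6] / [7];  Q = [1, 2, 3, 5] / [4]
  Insert 8 (step 6): P = [1, 2, 4, 6, 8] / [7];  Q = [1, 2, 3, 5, 6] / [4]
  Insert 5 (step 7): P = [1, 2, 4, 5, 8] / [6] / [7];  Q = [1, 2, 3, 5, 6] / [4] / [7]
  Insert 3 (step 8): P = [1, 2, 3, 5, 8] / [4] / [6] / [7];  Q = [1, 2, 3, 5, 6] / [4] / [7] / [8]
Final shape: (5, 1, 1, 1).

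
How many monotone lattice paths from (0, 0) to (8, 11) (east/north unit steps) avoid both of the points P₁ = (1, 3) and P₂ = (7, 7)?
Number of paths = 36882

Inclusion–exclusion. Total paths: C(19, 8) = 75582. Through P₁: C(4, 1)·C(15, 7) = 25740. Through P₂: C(14, 7)·C(5, 1) = 17160. Since P₁ is strictly southwest of P₂, a monotone path through both must visit P₁ then P₂; paths through both = C(4, 1)·C(10, 6)·C(5, 1) = 4200. Avoid both = 75582 − 25740 − 17160 + 4200 = 36882.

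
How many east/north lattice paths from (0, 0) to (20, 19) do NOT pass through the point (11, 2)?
Number of paths = 68679549510

Total paths from (0, 0) to (20, 19): C(39, 20) = 68923264410. Paths through (11, 2): (paths (0, 0) → (11, 2)) × (paths (11, 2) → (20, 19)) = C(13, 11) · C(26, 9) = 78 · 3124550 = 243714900. Avoidance count = 68923264410 − 243714900 = 68679549510.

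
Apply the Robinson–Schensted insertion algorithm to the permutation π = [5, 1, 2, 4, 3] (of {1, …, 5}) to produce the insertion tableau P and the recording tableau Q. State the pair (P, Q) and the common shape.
P = [1, 2, 3] / [4] / [5];  Q = [1, 3, 4] / [2] / [5];  common shape = (3, 1, 1)

Row-insert the values π_1, π_2, … into P one at a time, bumping the leftmost entry strictly greater than the inserted value down to the next row. The recording tableau Q records, in position (i, j), the step at which that cell was added to P.
  Insert 5 (step 1): P = [5];  Q = [1]
  Insert 1 (step 2): P = [1] / [5];  Q = [1] / [2]
  Insert 2 (step 3): P = [1, 2] / [5];  Q = [1, 3] / [2]
  Insert 4 (step 4): P = [1, 2, 4] / [5];  Q = [1, 3, 4] / [2]
  Insert 3 (step 5): P = [1, 2, 3] / [4] / [5];  Q = [1, 3, 4] / [2] / [5]
Final shape: (3, 1, 1).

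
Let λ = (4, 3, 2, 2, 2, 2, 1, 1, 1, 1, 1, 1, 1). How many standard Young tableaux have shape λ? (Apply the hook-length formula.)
# SYT of shape (4, 3, 2, 2, 2, 2, 1, 1, 1, 1, 1, 1, 1) = 24249225

Hook-length formula: f^λ = n! / Π hook(c), product over all cells c of the Young diagram. For λ = (4, 3, 2, 2, 2, 2, 1, 1, 1, 1, 1, 1, 1), n = 22 boxes. Hook lengths by row (left-to-right, top-to-bottom): [16, 8, 3, 1]; [14, 6, 1]; [12, 4]; [11, 3]; [10, 2]; [9, 1]; [7]; [6]; [5]; [4]; [3]; [2]; [1]. Product of hooks = 46352026828800. So f^λ = 22! / 46352026828800 = 1124000727777607680000 / 46352026828800 = 24249225.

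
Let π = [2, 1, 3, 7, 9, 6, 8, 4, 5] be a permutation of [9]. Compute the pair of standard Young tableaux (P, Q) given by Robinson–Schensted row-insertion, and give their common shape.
P = [1, 3, 4, 5] / [2, 6, 8] / [7, 9];  Q = [1, 3, 4, 5] / [2, 6, 7] / [8, 9];  common shape = (4, 3, 2)

Row-insert the values π_1, π_2, … into P one at a time, bumping the leftmost entry strictly greater than the inserted value down to the next row. The recording tableau Q records, in position (i, j), the step at which that cell was added to P.
  Insert 2 (step 1): P = [2];  Q = [1]
  Insert 1 (step 2): P = [1] / [2];  Q = [1] / [2]
  Insert 3 (step 3): P = [1, 3] / [2];  Q = [1, 3] / [2]
  Insert 7 (step 4): P = [1, 3, 7] / [2];  Q = [1, 3, 4] / [2]
  Insert 9 (step 5): P = [1, 3, 7, 9] / [2];  Q = [1, 3, 4, 5] / [2]
  Insert 6 (step 6): P = [1, 3, 6, 9] / [2, 7];  Q = [1, 3, 4, 5] / [2, 6]
  Insert 8 (step 7): P = [1, 3, 6, 8] / [2, 7, 9];  Q = [1, 3, 4, 5] / [2, 6, 7]
  Insert 4 (step 8): P = [1, 3, 4, 8] / [2, 6, 9] / [7];  Q = [1, 3, 4, 5] / [2, 6, 7] / [8]
  Insert 5 (step 9): P = [1, 3, 4, 5] / [2, 6, 8] / [7, 9];  Q = [1, 3, 4, 5] / [2, 6, 7] / [8, 9]
Final shape: (4, 3, 2).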